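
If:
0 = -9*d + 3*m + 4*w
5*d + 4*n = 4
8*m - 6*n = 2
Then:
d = 64*w/189 + 16/63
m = 16/21 - 20*w/63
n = 43/63 - 80*w/189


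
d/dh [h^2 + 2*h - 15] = 2*h + 2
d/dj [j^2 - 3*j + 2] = 2*j - 3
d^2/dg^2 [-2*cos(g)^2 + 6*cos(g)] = -6*cos(g) + 4*cos(2*g)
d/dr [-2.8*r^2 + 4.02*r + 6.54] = 4.02 - 5.6*r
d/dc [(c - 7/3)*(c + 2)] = 2*c - 1/3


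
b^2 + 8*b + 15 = (b + 3)*(b + 5)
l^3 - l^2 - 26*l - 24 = (l - 6)*(l + 1)*(l + 4)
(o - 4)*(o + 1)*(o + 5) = o^3 + 2*o^2 - 19*o - 20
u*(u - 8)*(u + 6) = u^3 - 2*u^2 - 48*u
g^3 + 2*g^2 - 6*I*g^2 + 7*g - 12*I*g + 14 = (g + 2)*(g - 7*I)*(g + I)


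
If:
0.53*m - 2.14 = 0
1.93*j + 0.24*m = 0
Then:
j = -0.50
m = 4.04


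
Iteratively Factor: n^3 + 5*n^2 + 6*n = (n)*(n^2 + 5*n + 6) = n*(n + 2)*(n + 3)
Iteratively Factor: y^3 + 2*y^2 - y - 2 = (y + 2)*(y^2 - 1) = (y + 1)*(y + 2)*(y - 1)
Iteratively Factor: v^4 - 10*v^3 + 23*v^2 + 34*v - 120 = (v - 5)*(v^3 - 5*v^2 - 2*v + 24) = (v - 5)*(v - 4)*(v^2 - v - 6) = (v - 5)*(v - 4)*(v + 2)*(v - 3)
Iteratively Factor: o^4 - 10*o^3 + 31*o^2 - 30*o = (o - 3)*(o^3 - 7*o^2 + 10*o) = (o - 3)*(o - 2)*(o^2 - 5*o) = (o - 5)*(o - 3)*(o - 2)*(o)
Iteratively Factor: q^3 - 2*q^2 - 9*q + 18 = (q - 2)*(q^2 - 9) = (q - 2)*(q + 3)*(q - 3)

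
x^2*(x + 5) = x^3 + 5*x^2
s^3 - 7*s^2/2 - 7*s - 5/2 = (s - 5)*(s + 1/2)*(s + 1)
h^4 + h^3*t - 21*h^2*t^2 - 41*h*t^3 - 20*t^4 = (h - 5*t)*(h + t)^2*(h + 4*t)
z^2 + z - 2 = (z - 1)*(z + 2)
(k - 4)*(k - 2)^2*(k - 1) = k^4 - 9*k^3 + 28*k^2 - 36*k + 16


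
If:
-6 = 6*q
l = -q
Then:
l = 1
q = -1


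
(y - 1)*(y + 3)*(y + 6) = y^3 + 8*y^2 + 9*y - 18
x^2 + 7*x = x*(x + 7)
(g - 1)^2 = g^2 - 2*g + 1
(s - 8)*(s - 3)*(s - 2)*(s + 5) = s^4 - 8*s^3 - 19*s^2 + 182*s - 240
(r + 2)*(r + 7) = r^2 + 9*r + 14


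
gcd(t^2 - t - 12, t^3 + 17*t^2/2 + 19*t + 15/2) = t + 3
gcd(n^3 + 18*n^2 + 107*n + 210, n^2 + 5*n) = n + 5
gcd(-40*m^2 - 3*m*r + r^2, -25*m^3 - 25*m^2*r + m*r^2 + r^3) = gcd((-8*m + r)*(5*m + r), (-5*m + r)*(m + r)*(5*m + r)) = 5*m + r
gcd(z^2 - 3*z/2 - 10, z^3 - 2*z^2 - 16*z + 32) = z - 4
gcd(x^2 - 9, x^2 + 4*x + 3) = x + 3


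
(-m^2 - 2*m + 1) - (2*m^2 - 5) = -3*m^2 - 2*m + 6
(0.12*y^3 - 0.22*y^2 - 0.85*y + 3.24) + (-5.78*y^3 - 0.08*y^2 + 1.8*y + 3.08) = -5.66*y^3 - 0.3*y^2 + 0.95*y + 6.32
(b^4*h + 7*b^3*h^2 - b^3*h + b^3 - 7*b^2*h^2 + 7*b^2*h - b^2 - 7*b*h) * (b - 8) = b^5*h + 7*b^4*h^2 - 9*b^4*h + b^4 - 63*b^3*h^2 + 15*b^3*h - 9*b^3 + 56*b^2*h^2 - 63*b^2*h + 8*b^2 + 56*b*h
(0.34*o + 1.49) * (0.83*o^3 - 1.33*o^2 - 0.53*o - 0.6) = 0.2822*o^4 + 0.7845*o^3 - 2.1619*o^2 - 0.9937*o - 0.894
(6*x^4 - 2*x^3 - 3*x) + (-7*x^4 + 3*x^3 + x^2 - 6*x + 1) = -x^4 + x^3 + x^2 - 9*x + 1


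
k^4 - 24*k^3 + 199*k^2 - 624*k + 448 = (k - 8)^2*(k - 7)*(k - 1)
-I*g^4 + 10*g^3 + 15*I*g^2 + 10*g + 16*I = (g - I)*(g + 2*I)*(g + 8*I)*(-I*g + 1)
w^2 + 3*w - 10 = (w - 2)*(w + 5)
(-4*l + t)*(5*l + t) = -20*l^2 + l*t + t^2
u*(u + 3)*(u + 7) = u^3 + 10*u^2 + 21*u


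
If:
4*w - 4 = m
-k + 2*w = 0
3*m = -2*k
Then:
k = 3/2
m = -1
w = 3/4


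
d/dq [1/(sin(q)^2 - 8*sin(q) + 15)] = 2*(4 - sin(q))*cos(q)/(sin(q)^2 - 8*sin(q) + 15)^2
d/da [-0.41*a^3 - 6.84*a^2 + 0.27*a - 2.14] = -1.23*a^2 - 13.68*a + 0.27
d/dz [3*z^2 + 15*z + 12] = 6*z + 15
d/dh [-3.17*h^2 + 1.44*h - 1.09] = 1.44 - 6.34*h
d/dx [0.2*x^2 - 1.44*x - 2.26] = 0.4*x - 1.44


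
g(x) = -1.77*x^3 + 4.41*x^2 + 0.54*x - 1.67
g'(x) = -5.31*x^2 + 8.82*x + 0.54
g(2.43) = 0.29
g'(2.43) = -9.38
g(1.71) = 3.30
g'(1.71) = 0.10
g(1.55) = 3.17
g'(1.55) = 1.45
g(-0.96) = 3.44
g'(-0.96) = -12.82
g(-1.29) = 8.77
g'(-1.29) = -19.67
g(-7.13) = 860.24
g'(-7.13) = -332.29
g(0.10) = -1.57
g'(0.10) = 1.37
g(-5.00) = 327.13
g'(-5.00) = -176.31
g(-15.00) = 6956.23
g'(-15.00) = -1326.51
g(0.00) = -1.67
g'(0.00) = 0.54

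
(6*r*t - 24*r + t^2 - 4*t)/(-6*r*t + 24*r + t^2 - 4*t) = (-6*r - t)/(6*r - t)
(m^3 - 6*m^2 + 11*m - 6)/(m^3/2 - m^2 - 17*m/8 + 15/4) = 8*(m^3 - 6*m^2 + 11*m - 6)/(4*m^3 - 8*m^2 - 17*m + 30)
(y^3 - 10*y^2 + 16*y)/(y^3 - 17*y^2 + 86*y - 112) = y/(y - 7)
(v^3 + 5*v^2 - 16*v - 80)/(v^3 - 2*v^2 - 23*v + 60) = (v + 4)/(v - 3)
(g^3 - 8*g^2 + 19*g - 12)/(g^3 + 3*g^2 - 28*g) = (g^2 - 4*g + 3)/(g*(g + 7))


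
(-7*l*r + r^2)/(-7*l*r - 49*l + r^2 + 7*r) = r/(r + 7)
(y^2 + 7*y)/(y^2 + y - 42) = y/(y - 6)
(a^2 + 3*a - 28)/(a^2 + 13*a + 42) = (a - 4)/(a + 6)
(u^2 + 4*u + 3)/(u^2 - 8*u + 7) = (u^2 + 4*u + 3)/(u^2 - 8*u + 7)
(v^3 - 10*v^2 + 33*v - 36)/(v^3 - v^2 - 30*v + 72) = (v - 3)/(v + 6)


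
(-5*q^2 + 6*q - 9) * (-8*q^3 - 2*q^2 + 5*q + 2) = 40*q^5 - 38*q^4 + 35*q^3 + 38*q^2 - 33*q - 18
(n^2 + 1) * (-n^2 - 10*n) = -n^4 - 10*n^3 - n^2 - 10*n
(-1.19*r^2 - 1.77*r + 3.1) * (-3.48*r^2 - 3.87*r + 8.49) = 4.1412*r^4 + 10.7649*r^3 - 14.0412*r^2 - 27.0243*r + 26.319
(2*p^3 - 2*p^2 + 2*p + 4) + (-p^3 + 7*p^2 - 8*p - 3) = p^3 + 5*p^2 - 6*p + 1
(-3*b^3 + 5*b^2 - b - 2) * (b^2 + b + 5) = -3*b^5 + 2*b^4 - 11*b^3 + 22*b^2 - 7*b - 10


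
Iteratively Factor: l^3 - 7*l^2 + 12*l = (l - 3)*(l^2 - 4*l) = (l - 4)*(l - 3)*(l)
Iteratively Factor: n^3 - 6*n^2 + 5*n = (n - 5)*(n^2 - n) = n*(n - 5)*(n - 1)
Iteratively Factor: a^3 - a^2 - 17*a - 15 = (a + 1)*(a^2 - 2*a - 15) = (a - 5)*(a + 1)*(a + 3)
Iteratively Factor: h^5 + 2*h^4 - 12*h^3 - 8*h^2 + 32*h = (h)*(h^4 + 2*h^3 - 12*h^2 - 8*h + 32) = h*(h + 4)*(h^3 - 2*h^2 - 4*h + 8) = h*(h + 2)*(h + 4)*(h^2 - 4*h + 4) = h*(h - 2)*(h + 2)*(h + 4)*(h - 2)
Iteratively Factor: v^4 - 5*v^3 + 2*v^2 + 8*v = (v - 2)*(v^3 - 3*v^2 - 4*v) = v*(v - 2)*(v^2 - 3*v - 4) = v*(v - 4)*(v - 2)*(v + 1)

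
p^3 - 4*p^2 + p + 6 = (p - 3)*(p - 2)*(p + 1)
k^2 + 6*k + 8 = (k + 2)*(k + 4)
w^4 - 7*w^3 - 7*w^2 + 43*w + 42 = (w - 7)*(w - 3)*(w + 1)*(w + 2)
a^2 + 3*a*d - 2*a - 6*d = (a - 2)*(a + 3*d)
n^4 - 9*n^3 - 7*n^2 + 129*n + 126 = (n - 7)*(n - 6)*(n + 1)*(n + 3)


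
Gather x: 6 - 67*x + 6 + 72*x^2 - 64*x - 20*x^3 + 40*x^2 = -20*x^3 + 112*x^2 - 131*x + 12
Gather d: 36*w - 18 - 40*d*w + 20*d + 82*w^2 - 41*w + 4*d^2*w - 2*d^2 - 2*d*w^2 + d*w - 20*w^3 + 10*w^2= d^2*(4*w - 2) + d*(-2*w^2 - 39*w + 20) - 20*w^3 + 92*w^2 - 5*w - 18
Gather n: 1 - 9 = -8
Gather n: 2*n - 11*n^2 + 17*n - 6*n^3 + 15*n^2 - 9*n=-6*n^3 + 4*n^2 + 10*n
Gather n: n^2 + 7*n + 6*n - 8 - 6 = n^2 + 13*n - 14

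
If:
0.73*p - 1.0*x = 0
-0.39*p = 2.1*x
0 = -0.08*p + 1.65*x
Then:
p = 0.00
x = 0.00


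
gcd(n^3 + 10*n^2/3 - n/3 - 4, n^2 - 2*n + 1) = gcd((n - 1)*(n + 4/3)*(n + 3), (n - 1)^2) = n - 1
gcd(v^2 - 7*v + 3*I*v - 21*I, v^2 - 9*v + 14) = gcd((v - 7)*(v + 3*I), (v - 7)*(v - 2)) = v - 7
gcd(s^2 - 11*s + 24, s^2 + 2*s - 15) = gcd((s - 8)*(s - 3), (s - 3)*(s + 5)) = s - 3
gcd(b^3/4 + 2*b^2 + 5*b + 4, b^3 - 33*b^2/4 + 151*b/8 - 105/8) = 1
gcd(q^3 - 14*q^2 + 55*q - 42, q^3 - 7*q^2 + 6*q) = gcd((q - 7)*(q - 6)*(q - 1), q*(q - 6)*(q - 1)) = q^2 - 7*q + 6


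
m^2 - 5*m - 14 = (m - 7)*(m + 2)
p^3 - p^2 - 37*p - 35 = (p - 7)*(p + 1)*(p + 5)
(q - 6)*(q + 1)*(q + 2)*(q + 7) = q^4 + 4*q^3 - 37*q^2 - 124*q - 84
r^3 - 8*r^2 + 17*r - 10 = (r - 5)*(r - 2)*(r - 1)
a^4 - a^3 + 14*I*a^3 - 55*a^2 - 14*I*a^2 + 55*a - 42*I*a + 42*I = (a + 6*I)*(a + 7*I)*(-I*a + 1)*(I*a - I)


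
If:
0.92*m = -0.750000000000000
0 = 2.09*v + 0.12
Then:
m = -0.82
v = -0.06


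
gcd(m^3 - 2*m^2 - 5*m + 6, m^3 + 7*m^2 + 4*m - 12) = m^2 + m - 2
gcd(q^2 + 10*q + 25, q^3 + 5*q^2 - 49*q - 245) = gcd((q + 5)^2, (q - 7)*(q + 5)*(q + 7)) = q + 5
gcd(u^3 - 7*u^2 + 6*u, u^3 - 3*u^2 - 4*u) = u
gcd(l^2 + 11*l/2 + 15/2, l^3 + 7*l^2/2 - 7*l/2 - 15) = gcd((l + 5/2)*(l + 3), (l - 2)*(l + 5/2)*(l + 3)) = l^2 + 11*l/2 + 15/2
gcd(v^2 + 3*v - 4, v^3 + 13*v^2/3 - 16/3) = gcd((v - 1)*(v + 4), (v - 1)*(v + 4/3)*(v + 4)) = v^2 + 3*v - 4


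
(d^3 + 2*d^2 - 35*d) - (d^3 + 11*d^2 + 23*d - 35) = -9*d^2 - 58*d + 35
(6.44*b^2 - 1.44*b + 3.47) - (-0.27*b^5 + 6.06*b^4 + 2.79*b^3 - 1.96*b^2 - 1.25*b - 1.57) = 0.27*b^5 - 6.06*b^4 - 2.79*b^3 + 8.4*b^2 - 0.19*b + 5.04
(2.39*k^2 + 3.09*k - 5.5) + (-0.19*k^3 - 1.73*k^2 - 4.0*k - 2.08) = -0.19*k^3 + 0.66*k^2 - 0.91*k - 7.58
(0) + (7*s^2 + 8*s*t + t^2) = 7*s^2 + 8*s*t + t^2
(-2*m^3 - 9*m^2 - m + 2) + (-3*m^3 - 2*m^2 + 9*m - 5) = -5*m^3 - 11*m^2 + 8*m - 3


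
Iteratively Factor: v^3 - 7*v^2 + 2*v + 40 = (v - 5)*(v^2 - 2*v - 8) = (v - 5)*(v + 2)*(v - 4)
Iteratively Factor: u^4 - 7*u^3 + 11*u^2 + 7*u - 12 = (u - 4)*(u^3 - 3*u^2 - u + 3) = (u - 4)*(u + 1)*(u^2 - 4*u + 3) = (u - 4)*(u - 1)*(u + 1)*(u - 3)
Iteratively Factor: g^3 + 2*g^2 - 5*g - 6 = (g - 2)*(g^2 + 4*g + 3) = (g - 2)*(g + 1)*(g + 3)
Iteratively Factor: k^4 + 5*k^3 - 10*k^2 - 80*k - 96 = (k + 3)*(k^3 + 2*k^2 - 16*k - 32) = (k + 3)*(k + 4)*(k^2 - 2*k - 8) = (k + 2)*(k + 3)*(k + 4)*(k - 4)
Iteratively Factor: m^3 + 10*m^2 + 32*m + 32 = (m + 2)*(m^2 + 8*m + 16) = (m + 2)*(m + 4)*(m + 4)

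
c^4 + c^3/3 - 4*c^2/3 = c^2*(c - 1)*(c + 4/3)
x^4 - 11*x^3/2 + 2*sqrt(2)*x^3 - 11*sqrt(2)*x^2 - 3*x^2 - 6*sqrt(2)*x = x*(x - 6)*(x + 1/2)*(x + 2*sqrt(2))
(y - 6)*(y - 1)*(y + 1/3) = y^3 - 20*y^2/3 + 11*y/3 + 2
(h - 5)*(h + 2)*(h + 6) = h^3 + 3*h^2 - 28*h - 60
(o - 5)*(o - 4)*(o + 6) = o^3 - 3*o^2 - 34*o + 120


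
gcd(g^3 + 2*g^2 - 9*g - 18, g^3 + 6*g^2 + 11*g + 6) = g^2 + 5*g + 6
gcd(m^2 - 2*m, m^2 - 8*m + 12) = m - 2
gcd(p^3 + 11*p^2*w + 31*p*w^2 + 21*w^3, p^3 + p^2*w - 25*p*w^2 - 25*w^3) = p + w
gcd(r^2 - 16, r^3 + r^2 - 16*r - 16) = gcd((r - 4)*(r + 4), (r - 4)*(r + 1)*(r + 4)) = r^2 - 16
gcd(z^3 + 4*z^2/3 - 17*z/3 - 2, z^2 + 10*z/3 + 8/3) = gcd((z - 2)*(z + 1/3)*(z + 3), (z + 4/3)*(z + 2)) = 1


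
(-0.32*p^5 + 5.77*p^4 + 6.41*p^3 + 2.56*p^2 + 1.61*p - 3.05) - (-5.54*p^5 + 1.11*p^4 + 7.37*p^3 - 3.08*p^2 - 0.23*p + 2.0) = 5.22*p^5 + 4.66*p^4 - 0.96*p^3 + 5.64*p^2 + 1.84*p - 5.05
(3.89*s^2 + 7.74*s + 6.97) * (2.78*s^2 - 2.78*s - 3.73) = 10.8142*s^4 + 10.703*s^3 - 16.6503*s^2 - 48.2468*s - 25.9981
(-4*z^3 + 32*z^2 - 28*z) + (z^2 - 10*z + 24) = -4*z^3 + 33*z^2 - 38*z + 24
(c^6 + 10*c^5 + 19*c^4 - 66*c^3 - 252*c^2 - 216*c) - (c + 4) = c^6 + 10*c^5 + 19*c^4 - 66*c^3 - 252*c^2 - 217*c - 4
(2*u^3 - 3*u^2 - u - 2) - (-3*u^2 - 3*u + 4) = 2*u^3 + 2*u - 6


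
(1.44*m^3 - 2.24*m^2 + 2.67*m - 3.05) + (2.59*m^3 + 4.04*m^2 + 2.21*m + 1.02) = 4.03*m^3 + 1.8*m^2 + 4.88*m - 2.03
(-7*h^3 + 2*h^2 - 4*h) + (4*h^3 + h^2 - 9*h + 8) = -3*h^3 + 3*h^2 - 13*h + 8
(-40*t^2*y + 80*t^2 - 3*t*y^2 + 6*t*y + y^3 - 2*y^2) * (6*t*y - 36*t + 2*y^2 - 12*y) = -240*t^3*y^2 + 1920*t^3*y - 2880*t^3 - 98*t^2*y^3 + 784*t^2*y^2 - 1176*t^2*y + 2*y^5 - 16*y^4 + 24*y^3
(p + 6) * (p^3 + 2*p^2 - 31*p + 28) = p^4 + 8*p^3 - 19*p^2 - 158*p + 168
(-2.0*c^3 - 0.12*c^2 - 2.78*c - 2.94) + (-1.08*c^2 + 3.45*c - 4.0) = -2.0*c^3 - 1.2*c^2 + 0.67*c - 6.94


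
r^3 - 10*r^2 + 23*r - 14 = (r - 7)*(r - 2)*(r - 1)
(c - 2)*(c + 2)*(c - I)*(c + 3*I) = c^4 + 2*I*c^3 - c^2 - 8*I*c - 12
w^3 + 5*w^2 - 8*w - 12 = (w - 2)*(w + 1)*(w + 6)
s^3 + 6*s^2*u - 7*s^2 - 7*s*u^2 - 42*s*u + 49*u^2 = (s - 7)*(s - u)*(s + 7*u)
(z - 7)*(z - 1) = z^2 - 8*z + 7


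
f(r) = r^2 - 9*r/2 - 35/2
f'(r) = 2*r - 9/2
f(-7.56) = 73.67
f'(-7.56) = -19.62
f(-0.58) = -14.55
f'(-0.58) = -5.66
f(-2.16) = -3.11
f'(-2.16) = -8.82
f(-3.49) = 10.39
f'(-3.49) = -11.48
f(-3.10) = 6.06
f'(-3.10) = -10.70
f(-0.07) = -17.18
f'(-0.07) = -4.64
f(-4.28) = 20.08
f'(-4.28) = -13.06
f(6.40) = -5.34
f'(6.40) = 8.30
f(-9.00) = 104.00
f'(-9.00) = -22.50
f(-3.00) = 5.00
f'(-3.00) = -10.50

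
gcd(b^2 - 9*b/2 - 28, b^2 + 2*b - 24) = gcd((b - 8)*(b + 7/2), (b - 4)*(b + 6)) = 1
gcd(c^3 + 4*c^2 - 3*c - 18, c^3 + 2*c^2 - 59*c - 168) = c + 3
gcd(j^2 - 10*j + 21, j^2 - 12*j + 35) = j - 7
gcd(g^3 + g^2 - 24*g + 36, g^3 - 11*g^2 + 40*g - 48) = g - 3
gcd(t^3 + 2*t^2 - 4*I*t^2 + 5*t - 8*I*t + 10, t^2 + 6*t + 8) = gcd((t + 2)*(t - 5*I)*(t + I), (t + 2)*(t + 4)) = t + 2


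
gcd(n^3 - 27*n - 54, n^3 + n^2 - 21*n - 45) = n^2 + 6*n + 9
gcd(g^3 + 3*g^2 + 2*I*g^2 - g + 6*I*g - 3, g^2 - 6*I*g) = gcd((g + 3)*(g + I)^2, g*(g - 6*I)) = 1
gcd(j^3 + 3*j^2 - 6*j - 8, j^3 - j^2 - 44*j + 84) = j - 2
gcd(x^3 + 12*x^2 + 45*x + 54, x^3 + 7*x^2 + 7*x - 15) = x + 3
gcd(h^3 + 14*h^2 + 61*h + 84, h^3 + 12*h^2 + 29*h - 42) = h + 7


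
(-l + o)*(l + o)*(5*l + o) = -5*l^3 - l^2*o + 5*l*o^2 + o^3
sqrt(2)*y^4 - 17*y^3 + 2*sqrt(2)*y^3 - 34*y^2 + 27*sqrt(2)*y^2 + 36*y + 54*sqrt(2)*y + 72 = (y + 2)*(y - 6*sqrt(2))*(y - 3*sqrt(2))*(sqrt(2)*y + 1)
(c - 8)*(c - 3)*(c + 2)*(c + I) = c^4 - 9*c^3 + I*c^3 + 2*c^2 - 9*I*c^2 + 48*c + 2*I*c + 48*I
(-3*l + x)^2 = 9*l^2 - 6*l*x + x^2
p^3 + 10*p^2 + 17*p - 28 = (p - 1)*(p + 4)*(p + 7)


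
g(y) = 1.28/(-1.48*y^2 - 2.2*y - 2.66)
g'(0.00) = 0.40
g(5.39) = -0.02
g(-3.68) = -0.09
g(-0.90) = -0.68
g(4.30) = -0.03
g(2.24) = -0.09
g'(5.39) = 0.01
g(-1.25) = -0.58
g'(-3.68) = -0.05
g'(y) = 1.28*(2.96*y + 2.2)/(-1.48*y^2 - 2.2*y - 2.66)^2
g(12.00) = -0.01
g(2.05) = -0.10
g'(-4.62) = -0.03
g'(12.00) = 0.00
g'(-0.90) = -0.17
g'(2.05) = 0.06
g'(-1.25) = -0.39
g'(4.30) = 0.01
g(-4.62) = -0.05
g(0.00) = -0.48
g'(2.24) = 0.05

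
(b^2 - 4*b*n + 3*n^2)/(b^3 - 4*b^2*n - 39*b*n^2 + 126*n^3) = (b - n)/(b^2 - b*n - 42*n^2)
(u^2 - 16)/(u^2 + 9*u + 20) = (u - 4)/(u + 5)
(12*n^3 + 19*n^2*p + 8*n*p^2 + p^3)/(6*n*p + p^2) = (12*n^3 + 19*n^2*p + 8*n*p^2 + p^3)/(p*(6*n + p))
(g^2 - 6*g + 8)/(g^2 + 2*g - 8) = (g - 4)/(g + 4)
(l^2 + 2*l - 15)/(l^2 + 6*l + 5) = (l - 3)/(l + 1)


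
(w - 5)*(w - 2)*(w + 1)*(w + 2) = w^4 - 4*w^3 - 9*w^2 + 16*w + 20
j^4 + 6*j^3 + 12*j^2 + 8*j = j*(j + 2)^3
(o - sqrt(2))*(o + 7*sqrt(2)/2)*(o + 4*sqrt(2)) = o^3 + 13*sqrt(2)*o^2/2 + 13*o - 28*sqrt(2)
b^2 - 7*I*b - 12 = (b - 4*I)*(b - 3*I)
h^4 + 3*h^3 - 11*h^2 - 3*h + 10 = (h - 2)*(h - 1)*(h + 1)*(h + 5)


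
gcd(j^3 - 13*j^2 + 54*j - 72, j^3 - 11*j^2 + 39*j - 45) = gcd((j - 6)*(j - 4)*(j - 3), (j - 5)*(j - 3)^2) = j - 3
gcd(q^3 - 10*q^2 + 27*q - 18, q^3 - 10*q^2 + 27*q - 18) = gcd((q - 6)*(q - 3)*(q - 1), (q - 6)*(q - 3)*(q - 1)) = q^3 - 10*q^2 + 27*q - 18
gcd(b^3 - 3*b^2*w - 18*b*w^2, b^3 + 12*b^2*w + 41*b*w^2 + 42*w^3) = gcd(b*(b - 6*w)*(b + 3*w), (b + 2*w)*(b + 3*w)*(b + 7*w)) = b + 3*w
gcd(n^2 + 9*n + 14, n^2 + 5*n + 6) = n + 2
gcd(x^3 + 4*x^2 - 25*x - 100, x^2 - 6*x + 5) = x - 5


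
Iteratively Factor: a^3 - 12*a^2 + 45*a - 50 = (a - 5)*(a^2 - 7*a + 10) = (a - 5)*(a - 2)*(a - 5)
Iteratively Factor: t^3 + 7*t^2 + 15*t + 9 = (t + 1)*(t^2 + 6*t + 9) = (t + 1)*(t + 3)*(t + 3)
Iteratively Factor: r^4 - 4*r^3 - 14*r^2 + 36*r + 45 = (r + 1)*(r^3 - 5*r^2 - 9*r + 45) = (r - 3)*(r + 1)*(r^2 - 2*r - 15) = (r - 5)*(r - 3)*(r + 1)*(r + 3)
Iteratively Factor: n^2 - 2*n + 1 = (n - 1)*(n - 1)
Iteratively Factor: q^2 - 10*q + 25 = (q - 5)*(q - 5)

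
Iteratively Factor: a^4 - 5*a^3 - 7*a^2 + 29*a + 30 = (a + 2)*(a^3 - 7*a^2 + 7*a + 15) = (a - 3)*(a + 2)*(a^2 - 4*a - 5) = (a - 5)*(a - 3)*(a + 2)*(a + 1)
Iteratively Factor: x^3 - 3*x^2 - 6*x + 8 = (x - 1)*(x^2 - 2*x - 8) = (x - 4)*(x - 1)*(x + 2)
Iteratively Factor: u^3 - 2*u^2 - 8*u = (u + 2)*(u^2 - 4*u) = u*(u + 2)*(u - 4)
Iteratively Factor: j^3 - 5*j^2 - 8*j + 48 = (j - 4)*(j^2 - j - 12) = (j - 4)^2*(j + 3)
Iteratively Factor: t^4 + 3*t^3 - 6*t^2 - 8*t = (t + 1)*(t^3 + 2*t^2 - 8*t) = (t + 1)*(t + 4)*(t^2 - 2*t) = (t - 2)*(t + 1)*(t + 4)*(t)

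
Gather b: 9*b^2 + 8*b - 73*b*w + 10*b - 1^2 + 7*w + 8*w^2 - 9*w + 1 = 9*b^2 + b*(18 - 73*w) + 8*w^2 - 2*w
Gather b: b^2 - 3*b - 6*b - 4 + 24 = b^2 - 9*b + 20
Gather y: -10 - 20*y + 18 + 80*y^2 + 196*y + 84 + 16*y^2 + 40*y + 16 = 96*y^2 + 216*y + 108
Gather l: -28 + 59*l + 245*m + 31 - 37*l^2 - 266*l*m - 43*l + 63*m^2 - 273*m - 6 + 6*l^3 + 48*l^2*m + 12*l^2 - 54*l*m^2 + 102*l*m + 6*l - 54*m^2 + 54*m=6*l^3 + l^2*(48*m - 25) + l*(-54*m^2 - 164*m + 22) + 9*m^2 + 26*m - 3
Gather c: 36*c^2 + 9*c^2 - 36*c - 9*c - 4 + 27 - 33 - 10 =45*c^2 - 45*c - 20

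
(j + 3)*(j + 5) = j^2 + 8*j + 15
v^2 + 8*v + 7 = (v + 1)*(v + 7)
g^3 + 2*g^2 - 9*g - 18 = (g - 3)*(g + 2)*(g + 3)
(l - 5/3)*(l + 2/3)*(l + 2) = l^3 + l^2 - 28*l/9 - 20/9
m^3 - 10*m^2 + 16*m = m*(m - 8)*(m - 2)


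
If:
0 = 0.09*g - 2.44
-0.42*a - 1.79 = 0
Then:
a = -4.26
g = 27.11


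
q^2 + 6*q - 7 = (q - 1)*(q + 7)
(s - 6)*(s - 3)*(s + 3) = s^3 - 6*s^2 - 9*s + 54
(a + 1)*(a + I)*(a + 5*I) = a^3 + a^2 + 6*I*a^2 - 5*a + 6*I*a - 5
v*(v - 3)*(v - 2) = v^3 - 5*v^2 + 6*v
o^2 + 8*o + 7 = (o + 1)*(o + 7)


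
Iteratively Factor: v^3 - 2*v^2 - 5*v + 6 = (v + 2)*(v^2 - 4*v + 3) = (v - 1)*(v + 2)*(v - 3)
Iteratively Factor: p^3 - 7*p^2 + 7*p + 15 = (p + 1)*(p^2 - 8*p + 15) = (p - 3)*(p + 1)*(p - 5)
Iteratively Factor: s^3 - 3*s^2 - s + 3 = (s + 1)*(s^2 - 4*s + 3) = (s - 3)*(s + 1)*(s - 1)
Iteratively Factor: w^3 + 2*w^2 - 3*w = (w - 1)*(w^2 + 3*w) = w*(w - 1)*(w + 3)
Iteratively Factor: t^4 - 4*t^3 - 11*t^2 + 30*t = (t)*(t^3 - 4*t^2 - 11*t + 30) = t*(t + 3)*(t^2 - 7*t + 10) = t*(t - 2)*(t + 3)*(t - 5)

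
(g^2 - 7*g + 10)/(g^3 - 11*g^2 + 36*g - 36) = (g - 5)/(g^2 - 9*g + 18)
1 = 1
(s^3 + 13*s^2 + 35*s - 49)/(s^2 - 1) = (s^2 + 14*s + 49)/(s + 1)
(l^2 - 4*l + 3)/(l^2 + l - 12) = (l - 1)/(l + 4)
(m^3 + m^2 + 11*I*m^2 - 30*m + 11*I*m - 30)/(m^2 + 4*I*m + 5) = (m^2 + m*(1 + 6*I) + 6*I)/(m - I)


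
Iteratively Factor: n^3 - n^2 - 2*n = (n + 1)*(n^2 - 2*n) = (n - 2)*(n + 1)*(n)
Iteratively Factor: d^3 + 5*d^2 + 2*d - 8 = (d - 1)*(d^2 + 6*d + 8) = (d - 1)*(d + 4)*(d + 2)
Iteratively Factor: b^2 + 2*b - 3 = (b + 3)*(b - 1)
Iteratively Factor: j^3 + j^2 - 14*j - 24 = (j - 4)*(j^2 + 5*j + 6) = (j - 4)*(j + 3)*(j + 2)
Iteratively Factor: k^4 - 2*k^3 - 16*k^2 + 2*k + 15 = (k + 1)*(k^3 - 3*k^2 - 13*k + 15) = (k - 5)*(k + 1)*(k^2 + 2*k - 3) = (k - 5)*(k + 1)*(k + 3)*(k - 1)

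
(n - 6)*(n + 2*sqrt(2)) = n^2 - 6*n + 2*sqrt(2)*n - 12*sqrt(2)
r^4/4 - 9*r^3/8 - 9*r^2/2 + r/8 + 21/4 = (r/4 + 1/2)*(r - 7)*(r - 1)*(r + 3/2)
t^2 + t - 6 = (t - 2)*(t + 3)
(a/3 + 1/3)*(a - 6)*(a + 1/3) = a^3/3 - 14*a^2/9 - 23*a/9 - 2/3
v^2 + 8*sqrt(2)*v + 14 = (v + sqrt(2))*(v + 7*sqrt(2))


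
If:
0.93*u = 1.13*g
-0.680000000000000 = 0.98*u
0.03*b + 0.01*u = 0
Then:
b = 0.23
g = -0.57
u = -0.69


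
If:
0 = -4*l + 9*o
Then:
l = 9*o/4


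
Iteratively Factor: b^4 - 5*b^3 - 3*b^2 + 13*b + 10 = (b - 5)*(b^3 - 3*b - 2) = (b - 5)*(b - 2)*(b^2 + 2*b + 1) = (b - 5)*(b - 2)*(b + 1)*(b + 1)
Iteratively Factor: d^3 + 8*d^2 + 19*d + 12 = (d + 3)*(d^2 + 5*d + 4) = (d + 1)*(d + 3)*(d + 4)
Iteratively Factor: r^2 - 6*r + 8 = (r - 4)*(r - 2)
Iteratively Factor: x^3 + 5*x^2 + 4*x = (x + 4)*(x^2 + x) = (x + 1)*(x + 4)*(x)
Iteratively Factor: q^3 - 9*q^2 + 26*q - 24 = (q - 3)*(q^2 - 6*q + 8) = (q - 3)*(q - 2)*(q - 4)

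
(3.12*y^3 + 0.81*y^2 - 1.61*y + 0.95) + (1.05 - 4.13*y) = 3.12*y^3 + 0.81*y^2 - 5.74*y + 2.0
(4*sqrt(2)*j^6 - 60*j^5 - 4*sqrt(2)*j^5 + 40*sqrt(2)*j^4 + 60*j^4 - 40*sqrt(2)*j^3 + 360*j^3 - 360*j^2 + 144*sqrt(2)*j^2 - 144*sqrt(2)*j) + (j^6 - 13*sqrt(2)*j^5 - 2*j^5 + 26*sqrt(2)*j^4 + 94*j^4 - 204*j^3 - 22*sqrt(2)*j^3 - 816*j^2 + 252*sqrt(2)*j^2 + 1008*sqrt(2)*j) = j^6 + 4*sqrt(2)*j^6 - 62*j^5 - 17*sqrt(2)*j^5 + 66*sqrt(2)*j^4 + 154*j^4 - 62*sqrt(2)*j^3 + 156*j^3 - 1176*j^2 + 396*sqrt(2)*j^2 + 864*sqrt(2)*j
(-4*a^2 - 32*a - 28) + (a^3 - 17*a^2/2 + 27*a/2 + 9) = a^3 - 25*a^2/2 - 37*a/2 - 19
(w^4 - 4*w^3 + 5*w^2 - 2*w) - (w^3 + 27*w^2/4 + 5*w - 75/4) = w^4 - 5*w^3 - 7*w^2/4 - 7*w + 75/4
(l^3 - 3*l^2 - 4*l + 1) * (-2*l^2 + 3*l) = -2*l^5 + 9*l^4 - l^3 - 14*l^2 + 3*l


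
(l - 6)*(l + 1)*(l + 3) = l^3 - 2*l^2 - 21*l - 18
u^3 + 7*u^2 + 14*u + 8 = (u + 1)*(u + 2)*(u + 4)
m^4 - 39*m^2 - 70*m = m*(m - 7)*(m + 2)*(m + 5)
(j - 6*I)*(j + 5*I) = j^2 - I*j + 30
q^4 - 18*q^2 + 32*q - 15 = (q - 3)*(q - 1)^2*(q + 5)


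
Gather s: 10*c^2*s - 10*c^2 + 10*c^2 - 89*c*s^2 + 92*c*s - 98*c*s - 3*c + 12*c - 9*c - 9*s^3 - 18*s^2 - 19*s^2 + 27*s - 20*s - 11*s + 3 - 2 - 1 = -9*s^3 + s^2*(-89*c - 37) + s*(10*c^2 - 6*c - 4)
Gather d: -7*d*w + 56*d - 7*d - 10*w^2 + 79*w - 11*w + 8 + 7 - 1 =d*(49 - 7*w) - 10*w^2 + 68*w + 14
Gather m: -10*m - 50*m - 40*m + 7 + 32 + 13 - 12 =40 - 100*m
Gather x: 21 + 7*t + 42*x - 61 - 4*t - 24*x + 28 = 3*t + 18*x - 12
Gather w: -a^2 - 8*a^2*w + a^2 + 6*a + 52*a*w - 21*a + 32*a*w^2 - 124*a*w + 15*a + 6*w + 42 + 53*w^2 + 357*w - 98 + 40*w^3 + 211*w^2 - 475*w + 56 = 40*w^3 + w^2*(32*a + 264) + w*(-8*a^2 - 72*a - 112)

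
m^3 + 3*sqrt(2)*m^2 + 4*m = m*(m + sqrt(2))*(m + 2*sqrt(2))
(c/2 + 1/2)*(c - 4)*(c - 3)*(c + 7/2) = c^4/2 - 5*c^3/4 - 8*c^2 + 59*c/4 + 21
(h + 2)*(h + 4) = h^2 + 6*h + 8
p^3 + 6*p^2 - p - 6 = (p - 1)*(p + 1)*(p + 6)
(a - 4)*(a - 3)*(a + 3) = a^3 - 4*a^2 - 9*a + 36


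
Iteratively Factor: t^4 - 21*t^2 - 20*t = (t + 4)*(t^3 - 4*t^2 - 5*t) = t*(t + 4)*(t^2 - 4*t - 5) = t*(t - 5)*(t + 4)*(t + 1)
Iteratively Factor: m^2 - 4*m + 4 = (m - 2)*(m - 2)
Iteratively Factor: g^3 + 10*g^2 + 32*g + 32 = (g + 4)*(g^2 + 6*g + 8) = (g + 2)*(g + 4)*(g + 4)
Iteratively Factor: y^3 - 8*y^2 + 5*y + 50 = (y - 5)*(y^2 - 3*y - 10) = (y - 5)*(y + 2)*(y - 5)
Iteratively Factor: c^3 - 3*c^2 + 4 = (c + 1)*(c^2 - 4*c + 4) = (c - 2)*(c + 1)*(c - 2)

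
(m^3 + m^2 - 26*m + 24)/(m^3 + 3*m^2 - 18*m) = (m^2 - 5*m + 4)/(m*(m - 3))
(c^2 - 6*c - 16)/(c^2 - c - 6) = (c - 8)/(c - 3)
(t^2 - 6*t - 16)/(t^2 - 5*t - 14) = (t - 8)/(t - 7)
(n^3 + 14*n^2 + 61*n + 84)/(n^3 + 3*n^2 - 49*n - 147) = (n + 4)/(n - 7)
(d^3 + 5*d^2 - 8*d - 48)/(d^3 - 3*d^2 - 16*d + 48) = (d + 4)/(d - 4)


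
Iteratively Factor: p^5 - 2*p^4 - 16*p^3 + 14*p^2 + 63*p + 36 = (p + 1)*(p^4 - 3*p^3 - 13*p^2 + 27*p + 36) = (p + 1)^2*(p^3 - 4*p^2 - 9*p + 36) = (p + 1)^2*(p + 3)*(p^2 - 7*p + 12) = (p - 3)*(p + 1)^2*(p + 3)*(p - 4)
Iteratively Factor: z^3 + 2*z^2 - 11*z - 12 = (z - 3)*(z^2 + 5*z + 4) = (z - 3)*(z + 1)*(z + 4)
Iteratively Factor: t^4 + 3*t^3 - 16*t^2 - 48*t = (t)*(t^3 + 3*t^2 - 16*t - 48) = t*(t + 4)*(t^2 - t - 12) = t*(t + 3)*(t + 4)*(t - 4)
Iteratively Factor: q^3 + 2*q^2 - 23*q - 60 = (q + 4)*(q^2 - 2*q - 15) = (q + 3)*(q + 4)*(q - 5)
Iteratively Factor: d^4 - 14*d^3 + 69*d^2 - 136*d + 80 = (d - 5)*(d^3 - 9*d^2 + 24*d - 16) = (d - 5)*(d - 4)*(d^2 - 5*d + 4) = (d - 5)*(d - 4)*(d - 1)*(d - 4)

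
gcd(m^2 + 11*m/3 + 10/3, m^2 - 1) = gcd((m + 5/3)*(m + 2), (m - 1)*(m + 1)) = 1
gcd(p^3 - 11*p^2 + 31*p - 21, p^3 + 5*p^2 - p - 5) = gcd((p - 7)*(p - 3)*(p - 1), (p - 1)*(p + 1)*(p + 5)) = p - 1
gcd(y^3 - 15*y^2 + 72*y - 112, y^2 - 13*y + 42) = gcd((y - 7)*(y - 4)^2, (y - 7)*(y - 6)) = y - 7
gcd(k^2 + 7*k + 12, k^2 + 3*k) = k + 3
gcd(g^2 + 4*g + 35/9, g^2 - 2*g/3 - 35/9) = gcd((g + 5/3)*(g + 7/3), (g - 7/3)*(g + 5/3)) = g + 5/3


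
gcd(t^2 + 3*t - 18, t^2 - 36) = t + 6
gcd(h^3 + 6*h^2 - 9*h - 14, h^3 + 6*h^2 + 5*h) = h + 1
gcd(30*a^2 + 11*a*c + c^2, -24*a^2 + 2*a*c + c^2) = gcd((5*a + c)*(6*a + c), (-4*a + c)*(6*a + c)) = 6*a + c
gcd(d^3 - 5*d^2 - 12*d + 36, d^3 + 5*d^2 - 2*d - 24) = d^2 + d - 6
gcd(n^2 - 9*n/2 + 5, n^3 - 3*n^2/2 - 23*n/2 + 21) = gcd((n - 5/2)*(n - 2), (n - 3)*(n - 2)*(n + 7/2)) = n - 2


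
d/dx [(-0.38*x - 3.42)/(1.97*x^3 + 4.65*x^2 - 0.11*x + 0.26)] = (1.4972*x^3 + 21.9792*x^2 + 31.806*x - 0.475)/(3.8809*x^6 + 18.321*x^5 + 21.1891*x^4 + 0.00139999999999985*x^3 + 2.4301*x^2 - 0.0572*x + 0.0676)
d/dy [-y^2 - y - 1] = -2*y - 1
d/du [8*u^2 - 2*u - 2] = 16*u - 2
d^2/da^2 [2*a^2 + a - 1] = 4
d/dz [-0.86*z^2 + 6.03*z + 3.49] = 6.03 - 1.72*z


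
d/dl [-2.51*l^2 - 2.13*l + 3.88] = -5.02*l - 2.13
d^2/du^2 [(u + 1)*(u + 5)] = 2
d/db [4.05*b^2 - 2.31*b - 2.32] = 8.1*b - 2.31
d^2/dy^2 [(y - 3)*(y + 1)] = 2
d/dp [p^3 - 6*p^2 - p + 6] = 3*p^2 - 12*p - 1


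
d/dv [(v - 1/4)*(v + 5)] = 2*v + 19/4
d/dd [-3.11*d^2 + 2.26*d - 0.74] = 2.26 - 6.22*d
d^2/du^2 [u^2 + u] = 2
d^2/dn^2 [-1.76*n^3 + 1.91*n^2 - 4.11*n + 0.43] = 3.82 - 10.56*n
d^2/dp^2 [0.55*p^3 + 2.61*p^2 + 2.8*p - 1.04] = 3.3*p + 5.22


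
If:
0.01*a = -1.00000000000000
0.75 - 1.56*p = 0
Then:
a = -100.00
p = 0.48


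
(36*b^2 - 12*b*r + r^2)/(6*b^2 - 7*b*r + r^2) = (-6*b + r)/(-b + r)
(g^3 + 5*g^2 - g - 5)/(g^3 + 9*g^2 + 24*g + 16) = (g^2 + 4*g - 5)/(g^2 + 8*g + 16)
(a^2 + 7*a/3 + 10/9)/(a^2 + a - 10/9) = (3*a + 2)/(3*a - 2)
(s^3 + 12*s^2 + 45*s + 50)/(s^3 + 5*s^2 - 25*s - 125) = (s + 2)/(s - 5)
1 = 1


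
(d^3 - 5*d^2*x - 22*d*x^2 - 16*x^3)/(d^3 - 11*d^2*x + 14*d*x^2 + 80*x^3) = (-d - x)/(-d + 5*x)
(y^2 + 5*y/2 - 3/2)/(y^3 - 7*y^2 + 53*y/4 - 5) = 2*(y + 3)/(2*y^2 - 13*y + 20)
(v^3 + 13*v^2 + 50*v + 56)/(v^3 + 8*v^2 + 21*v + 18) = (v^2 + 11*v + 28)/(v^2 + 6*v + 9)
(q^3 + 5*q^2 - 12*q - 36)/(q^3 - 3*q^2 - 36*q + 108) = (q + 2)/(q - 6)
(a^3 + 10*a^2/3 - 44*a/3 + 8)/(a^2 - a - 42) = (3*a^2 - 8*a + 4)/(3*(a - 7))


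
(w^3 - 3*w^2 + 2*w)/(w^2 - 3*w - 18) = w*(-w^2 + 3*w - 2)/(-w^2 + 3*w + 18)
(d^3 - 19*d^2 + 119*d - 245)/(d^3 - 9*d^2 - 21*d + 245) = (d - 5)/(d + 5)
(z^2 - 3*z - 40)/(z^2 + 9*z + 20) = (z - 8)/(z + 4)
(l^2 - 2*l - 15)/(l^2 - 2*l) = (l^2 - 2*l - 15)/(l*(l - 2))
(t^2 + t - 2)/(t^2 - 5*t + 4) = (t + 2)/(t - 4)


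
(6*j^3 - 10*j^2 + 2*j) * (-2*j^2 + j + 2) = -12*j^5 + 26*j^4 - 2*j^3 - 18*j^2 + 4*j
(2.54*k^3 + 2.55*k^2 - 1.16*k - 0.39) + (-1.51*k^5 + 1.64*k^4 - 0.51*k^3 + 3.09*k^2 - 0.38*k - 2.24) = -1.51*k^5 + 1.64*k^4 + 2.03*k^3 + 5.64*k^2 - 1.54*k - 2.63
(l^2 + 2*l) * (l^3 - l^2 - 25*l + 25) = l^5 + l^4 - 27*l^3 - 25*l^2 + 50*l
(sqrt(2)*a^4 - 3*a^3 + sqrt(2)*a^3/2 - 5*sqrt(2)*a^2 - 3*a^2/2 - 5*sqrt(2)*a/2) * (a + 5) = sqrt(2)*a^5 - 3*a^4 + 11*sqrt(2)*a^4/2 - 33*a^3/2 - 5*sqrt(2)*a^3/2 - 55*sqrt(2)*a^2/2 - 15*a^2/2 - 25*sqrt(2)*a/2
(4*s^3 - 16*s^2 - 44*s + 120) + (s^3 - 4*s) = 5*s^3 - 16*s^2 - 48*s + 120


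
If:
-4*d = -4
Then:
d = 1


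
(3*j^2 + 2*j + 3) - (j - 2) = 3*j^2 + j + 5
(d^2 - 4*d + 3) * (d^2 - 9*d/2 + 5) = d^4 - 17*d^3/2 + 26*d^2 - 67*d/2 + 15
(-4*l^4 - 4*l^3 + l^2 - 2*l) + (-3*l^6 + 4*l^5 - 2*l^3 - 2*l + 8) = -3*l^6 + 4*l^5 - 4*l^4 - 6*l^3 + l^2 - 4*l + 8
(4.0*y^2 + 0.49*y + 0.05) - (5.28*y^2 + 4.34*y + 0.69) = -1.28*y^2 - 3.85*y - 0.64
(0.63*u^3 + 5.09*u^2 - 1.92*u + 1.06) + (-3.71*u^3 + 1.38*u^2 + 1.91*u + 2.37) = -3.08*u^3 + 6.47*u^2 - 0.01*u + 3.43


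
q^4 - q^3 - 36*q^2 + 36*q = q*(q - 6)*(q - 1)*(q + 6)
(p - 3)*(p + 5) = p^2 + 2*p - 15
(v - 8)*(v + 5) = v^2 - 3*v - 40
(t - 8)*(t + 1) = t^2 - 7*t - 8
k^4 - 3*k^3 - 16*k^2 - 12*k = k*(k - 6)*(k + 1)*(k + 2)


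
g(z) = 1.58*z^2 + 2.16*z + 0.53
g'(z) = 3.16*z + 2.16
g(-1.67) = 1.33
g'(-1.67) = -3.12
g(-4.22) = 19.55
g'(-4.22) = -11.18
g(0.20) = 1.03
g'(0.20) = 2.79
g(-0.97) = -0.08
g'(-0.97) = -0.91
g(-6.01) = 44.62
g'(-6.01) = -16.83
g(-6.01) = 44.62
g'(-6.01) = -16.83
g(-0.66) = -0.21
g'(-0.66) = 0.07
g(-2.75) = 6.54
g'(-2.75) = -6.53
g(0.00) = 0.53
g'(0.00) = 2.16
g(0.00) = 0.53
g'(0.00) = 2.16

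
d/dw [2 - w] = -1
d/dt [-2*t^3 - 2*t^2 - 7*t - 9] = -6*t^2 - 4*t - 7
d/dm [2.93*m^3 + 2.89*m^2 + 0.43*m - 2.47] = 8.79*m^2 + 5.78*m + 0.43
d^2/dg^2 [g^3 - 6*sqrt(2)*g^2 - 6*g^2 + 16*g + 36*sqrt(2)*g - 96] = 6*g - 12*sqrt(2) - 12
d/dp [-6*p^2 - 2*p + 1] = -12*p - 2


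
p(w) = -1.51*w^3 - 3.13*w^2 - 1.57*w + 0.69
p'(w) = -4.53*w^2 - 6.26*w - 1.57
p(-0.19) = 0.89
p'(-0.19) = -0.54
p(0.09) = 0.52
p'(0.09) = -2.17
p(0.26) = 0.04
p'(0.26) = -3.50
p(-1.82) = 2.28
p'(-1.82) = -5.18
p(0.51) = -1.13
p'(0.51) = -5.94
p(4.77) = -241.90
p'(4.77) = -134.50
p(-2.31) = 6.23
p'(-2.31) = -11.28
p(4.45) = -201.34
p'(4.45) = -119.13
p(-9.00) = 862.08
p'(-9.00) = -312.16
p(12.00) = -3078.15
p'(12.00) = -729.01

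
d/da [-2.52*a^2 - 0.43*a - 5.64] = -5.04*a - 0.43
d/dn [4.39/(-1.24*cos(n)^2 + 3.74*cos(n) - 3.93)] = (16.4186 - 10.8872*cos(n))*sin(n)/(1.24*cos(n)^2 - 3.74*cos(n) + 3.93)^2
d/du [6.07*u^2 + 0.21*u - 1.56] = 12.14*u + 0.21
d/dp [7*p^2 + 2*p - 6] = 14*p + 2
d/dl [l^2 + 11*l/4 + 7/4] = 2*l + 11/4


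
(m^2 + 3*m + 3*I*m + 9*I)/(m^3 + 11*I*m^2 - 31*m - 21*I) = (m + 3)/(m^2 + 8*I*m - 7)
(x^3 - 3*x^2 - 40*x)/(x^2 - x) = (x^2 - 3*x - 40)/(x - 1)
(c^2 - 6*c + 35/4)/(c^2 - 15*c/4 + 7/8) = 2*(2*c - 5)/(4*c - 1)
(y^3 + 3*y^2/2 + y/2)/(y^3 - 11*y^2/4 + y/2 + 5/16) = 8*y*(2*y^2 + 3*y + 1)/(16*y^3 - 44*y^2 + 8*y + 5)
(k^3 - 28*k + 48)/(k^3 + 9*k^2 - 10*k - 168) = (k - 2)/(k + 7)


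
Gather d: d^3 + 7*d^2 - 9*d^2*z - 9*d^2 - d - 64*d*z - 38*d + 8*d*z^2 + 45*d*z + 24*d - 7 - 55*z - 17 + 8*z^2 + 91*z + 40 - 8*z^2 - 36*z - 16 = d^3 + d^2*(-9*z - 2) + d*(8*z^2 - 19*z - 15)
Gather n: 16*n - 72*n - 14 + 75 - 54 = 7 - 56*n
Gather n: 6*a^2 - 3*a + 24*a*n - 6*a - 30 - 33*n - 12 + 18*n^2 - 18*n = 6*a^2 - 9*a + 18*n^2 + n*(24*a - 51) - 42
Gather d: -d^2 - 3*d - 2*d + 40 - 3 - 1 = -d^2 - 5*d + 36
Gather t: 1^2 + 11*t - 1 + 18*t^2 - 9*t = 18*t^2 + 2*t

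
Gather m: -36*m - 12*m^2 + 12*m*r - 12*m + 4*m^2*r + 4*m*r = m^2*(4*r - 12) + m*(16*r - 48)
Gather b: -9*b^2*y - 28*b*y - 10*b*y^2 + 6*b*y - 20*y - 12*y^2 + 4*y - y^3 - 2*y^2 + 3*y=-9*b^2*y + b*(-10*y^2 - 22*y) - y^3 - 14*y^2 - 13*y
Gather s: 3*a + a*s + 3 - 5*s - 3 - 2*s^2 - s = 3*a - 2*s^2 + s*(a - 6)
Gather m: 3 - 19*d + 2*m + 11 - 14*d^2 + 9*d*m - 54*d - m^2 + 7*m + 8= -14*d^2 - 73*d - m^2 + m*(9*d + 9) + 22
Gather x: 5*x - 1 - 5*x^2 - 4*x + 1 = -5*x^2 + x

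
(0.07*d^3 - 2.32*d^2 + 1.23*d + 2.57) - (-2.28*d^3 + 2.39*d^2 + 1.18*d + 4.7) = 2.35*d^3 - 4.71*d^2 + 0.05*d - 2.13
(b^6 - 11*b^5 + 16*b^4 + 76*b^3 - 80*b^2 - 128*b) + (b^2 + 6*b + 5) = b^6 - 11*b^5 + 16*b^4 + 76*b^3 - 79*b^2 - 122*b + 5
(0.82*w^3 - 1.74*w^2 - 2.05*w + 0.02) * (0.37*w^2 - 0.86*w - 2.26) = 0.3034*w^5 - 1.349*w^4 - 1.1153*w^3 + 5.7028*w^2 + 4.6158*w - 0.0452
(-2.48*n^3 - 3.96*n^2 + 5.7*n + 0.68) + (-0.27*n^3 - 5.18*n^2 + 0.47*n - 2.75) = -2.75*n^3 - 9.14*n^2 + 6.17*n - 2.07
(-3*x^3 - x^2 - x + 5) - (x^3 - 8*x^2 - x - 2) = -4*x^3 + 7*x^2 + 7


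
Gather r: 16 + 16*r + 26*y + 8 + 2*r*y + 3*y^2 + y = r*(2*y + 16) + 3*y^2 + 27*y + 24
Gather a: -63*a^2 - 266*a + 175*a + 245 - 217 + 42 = -63*a^2 - 91*a + 70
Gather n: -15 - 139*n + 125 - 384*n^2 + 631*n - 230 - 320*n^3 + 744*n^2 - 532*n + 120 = -320*n^3 + 360*n^2 - 40*n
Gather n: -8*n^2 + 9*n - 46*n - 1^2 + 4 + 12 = -8*n^2 - 37*n + 15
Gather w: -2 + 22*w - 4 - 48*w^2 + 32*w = -48*w^2 + 54*w - 6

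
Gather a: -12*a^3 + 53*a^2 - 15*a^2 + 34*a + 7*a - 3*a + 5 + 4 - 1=-12*a^3 + 38*a^2 + 38*a + 8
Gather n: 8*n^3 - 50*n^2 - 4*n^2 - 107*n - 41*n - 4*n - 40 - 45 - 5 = 8*n^3 - 54*n^2 - 152*n - 90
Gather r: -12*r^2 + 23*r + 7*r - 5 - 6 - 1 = -12*r^2 + 30*r - 12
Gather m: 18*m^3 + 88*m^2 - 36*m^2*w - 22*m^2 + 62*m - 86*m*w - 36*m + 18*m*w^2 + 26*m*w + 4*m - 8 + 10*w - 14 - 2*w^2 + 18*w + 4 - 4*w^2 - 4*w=18*m^3 + m^2*(66 - 36*w) + m*(18*w^2 - 60*w + 30) - 6*w^2 + 24*w - 18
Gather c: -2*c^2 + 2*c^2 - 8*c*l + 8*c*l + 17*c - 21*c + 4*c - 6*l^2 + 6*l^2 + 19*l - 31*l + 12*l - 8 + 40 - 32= 0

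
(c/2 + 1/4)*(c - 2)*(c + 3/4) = c^3/2 - 3*c^2/8 - 17*c/16 - 3/8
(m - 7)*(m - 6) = m^2 - 13*m + 42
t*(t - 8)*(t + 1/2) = t^3 - 15*t^2/2 - 4*t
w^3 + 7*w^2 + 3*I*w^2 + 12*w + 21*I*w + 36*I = (w + 3)*(w + 4)*(w + 3*I)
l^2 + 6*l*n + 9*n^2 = (l + 3*n)^2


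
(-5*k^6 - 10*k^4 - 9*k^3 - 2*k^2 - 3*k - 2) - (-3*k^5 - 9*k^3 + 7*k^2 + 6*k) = -5*k^6 + 3*k^5 - 10*k^4 - 9*k^2 - 9*k - 2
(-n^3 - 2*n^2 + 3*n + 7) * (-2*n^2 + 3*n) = 2*n^5 + n^4 - 12*n^3 - 5*n^2 + 21*n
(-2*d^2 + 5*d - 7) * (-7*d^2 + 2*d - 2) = 14*d^4 - 39*d^3 + 63*d^2 - 24*d + 14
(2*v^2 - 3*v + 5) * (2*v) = 4*v^3 - 6*v^2 + 10*v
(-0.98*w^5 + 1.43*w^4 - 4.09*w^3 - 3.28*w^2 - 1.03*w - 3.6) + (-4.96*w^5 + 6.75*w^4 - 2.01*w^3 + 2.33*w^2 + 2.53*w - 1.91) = -5.94*w^5 + 8.18*w^4 - 6.1*w^3 - 0.95*w^2 + 1.5*w - 5.51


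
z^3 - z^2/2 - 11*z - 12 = (z - 4)*(z + 3/2)*(z + 2)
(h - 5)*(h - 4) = h^2 - 9*h + 20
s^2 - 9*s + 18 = (s - 6)*(s - 3)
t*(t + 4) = t^2 + 4*t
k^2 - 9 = (k - 3)*(k + 3)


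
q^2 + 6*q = q*(q + 6)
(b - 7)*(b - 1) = b^2 - 8*b + 7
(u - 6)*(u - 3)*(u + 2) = u^3 - 7*u^2 + 36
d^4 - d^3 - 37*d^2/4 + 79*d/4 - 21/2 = (d - 2)*(d - 3/2)*(d - 1)*(d + 7/2)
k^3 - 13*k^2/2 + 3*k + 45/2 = (k - 5)*(k - 3)*(k + 3/2)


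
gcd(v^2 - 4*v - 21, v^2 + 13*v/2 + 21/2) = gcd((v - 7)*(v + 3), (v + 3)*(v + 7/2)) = v + 3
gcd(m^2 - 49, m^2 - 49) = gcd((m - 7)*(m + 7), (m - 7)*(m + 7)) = m^2 - 49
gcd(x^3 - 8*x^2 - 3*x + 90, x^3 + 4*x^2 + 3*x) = x + 3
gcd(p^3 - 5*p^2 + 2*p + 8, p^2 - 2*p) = p - 2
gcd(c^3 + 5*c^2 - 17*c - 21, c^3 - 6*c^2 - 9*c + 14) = 1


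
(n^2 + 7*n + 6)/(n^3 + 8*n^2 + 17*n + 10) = (n + 6)/(n^2 + 7*n + 10)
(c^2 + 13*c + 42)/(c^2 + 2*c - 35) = (c + 6)/(c - 5)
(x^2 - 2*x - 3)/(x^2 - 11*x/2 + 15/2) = 2*(x + 1)/(2*x - 5)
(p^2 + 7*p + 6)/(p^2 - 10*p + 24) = (p^2 + 7*p + 6)/(p^2 - 10*p + 24)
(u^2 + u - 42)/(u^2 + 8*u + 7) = (u - 6)/(u + 1)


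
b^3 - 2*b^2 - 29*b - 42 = (b - 7)*(b + 2)*(b + 3)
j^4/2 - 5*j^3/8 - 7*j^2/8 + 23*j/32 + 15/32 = (j/2 + 1/2)*(j - 3/2)*(j - 5/4)*(j + 1/2)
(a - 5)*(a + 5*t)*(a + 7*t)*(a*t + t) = a^4*t + 12*a^3*t^2 - 4*a^3*t + 35*a^2*t^3 - 48*a^2*t^2 - 5*a^2*t - 140*a*t^3 - 60*a*t^2 - 175*t^3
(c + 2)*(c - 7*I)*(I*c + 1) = I*c^3 + 8*c^2 + 2*I*c^2 + 16*c - 7*I*c - 14*I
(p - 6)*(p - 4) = p^2 - 10*p + 24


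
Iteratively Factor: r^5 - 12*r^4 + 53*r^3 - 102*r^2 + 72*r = (r - 4)*(r^4 - 8*r^3 + 21*r^2 - 18*r) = r*(r - 4)*(r^3 - 8*r^2 + 21*r - 18) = r*(r - 4)*(r - 3)*(r^2 - 5*r + 6) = r*(r - 4)*(r - 3)*(r - 2)*(r - 3)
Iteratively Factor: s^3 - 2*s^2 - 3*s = (s + 1)*(s^2 - 3*s) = s*(s + 1)*(s - 3)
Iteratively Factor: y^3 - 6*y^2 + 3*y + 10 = (y + 1)*(y^2 - 7*y + 10) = (y - 2)*(y + 1)*(y - 5)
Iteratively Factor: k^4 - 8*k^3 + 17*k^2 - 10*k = (k - 5)*(k^3 - 3*k^2 + 2*k) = k*(k - 5)*(k^2 - 3*k + 2) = k*(k - 5)*(k - 2)*(k - 1)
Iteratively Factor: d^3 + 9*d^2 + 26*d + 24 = (d + 2)*(d^2 + 7*d + 12) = (d + 2)*(d + 3)*(d + 4)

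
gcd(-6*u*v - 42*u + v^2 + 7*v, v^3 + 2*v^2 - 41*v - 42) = v + 7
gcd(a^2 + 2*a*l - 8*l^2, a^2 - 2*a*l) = a - 2*l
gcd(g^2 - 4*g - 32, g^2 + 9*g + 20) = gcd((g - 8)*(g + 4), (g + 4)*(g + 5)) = g + 4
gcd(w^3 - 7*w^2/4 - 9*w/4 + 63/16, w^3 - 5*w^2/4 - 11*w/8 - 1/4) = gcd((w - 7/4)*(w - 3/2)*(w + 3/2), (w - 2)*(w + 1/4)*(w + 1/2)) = 1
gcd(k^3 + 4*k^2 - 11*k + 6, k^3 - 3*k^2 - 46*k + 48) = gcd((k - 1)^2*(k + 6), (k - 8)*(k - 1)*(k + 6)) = k^2 + 5*k - 6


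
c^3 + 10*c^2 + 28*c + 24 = (c + 2)^2*(c + 6)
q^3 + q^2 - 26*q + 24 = (q - 4)*(q - 1)*(q + 6)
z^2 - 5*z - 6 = (z - 6)*(z + 1)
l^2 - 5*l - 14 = (l - 7)*(l + 2)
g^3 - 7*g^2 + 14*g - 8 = (g - 4)*(g - 2)*(g - 1)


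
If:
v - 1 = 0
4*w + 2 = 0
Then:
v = 1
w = -1/2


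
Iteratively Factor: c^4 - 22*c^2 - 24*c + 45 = (c - 5)*(c^3 + 5*c^2 + 3*c - 9) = (c - 5)*(c + 3)*(c^2 + 2*c - 3) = (c - 5)*(c - 1)*(c + 3)*(c + 3)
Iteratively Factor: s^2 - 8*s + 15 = (s - 5)*(s - 3)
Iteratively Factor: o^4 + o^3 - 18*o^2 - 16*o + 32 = (o + 2)*(o^3 - o^2 - 16*o + 16) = (o - 1)*(o + 2)*(o^2 - 16) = (o - 1)*(o + 2)*(o + 4)*(o - 4)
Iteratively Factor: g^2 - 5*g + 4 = (g - 4)*(g - 1)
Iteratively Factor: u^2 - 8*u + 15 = (u - 3)*(u - 5)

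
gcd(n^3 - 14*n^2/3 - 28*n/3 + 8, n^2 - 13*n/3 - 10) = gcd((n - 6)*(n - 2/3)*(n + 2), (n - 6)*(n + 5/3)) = n - 6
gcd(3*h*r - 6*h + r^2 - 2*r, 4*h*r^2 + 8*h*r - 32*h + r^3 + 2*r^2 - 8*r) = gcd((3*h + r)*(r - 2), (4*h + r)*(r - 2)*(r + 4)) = r - 2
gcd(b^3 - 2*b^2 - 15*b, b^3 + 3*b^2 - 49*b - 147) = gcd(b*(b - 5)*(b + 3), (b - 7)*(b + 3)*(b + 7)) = b + 3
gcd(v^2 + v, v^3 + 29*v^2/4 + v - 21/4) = v + 1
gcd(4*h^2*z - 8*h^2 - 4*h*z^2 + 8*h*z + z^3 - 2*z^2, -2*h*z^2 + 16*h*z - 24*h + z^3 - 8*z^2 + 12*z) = -2*h*z + 4*h + z^2 - 2*z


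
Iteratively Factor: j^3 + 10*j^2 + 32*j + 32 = (j + 4)*(j^2 + 6*j + 8) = (j + 4)^2*(j + 2)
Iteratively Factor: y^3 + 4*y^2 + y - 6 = (y - 1)*(y^2 + 5*y + 6) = (y - 1)*(y + 2)*(y + 3)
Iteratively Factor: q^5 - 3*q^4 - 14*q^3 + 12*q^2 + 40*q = (q - 5)*(q^4 + 2*q^3 - 4*q^2 - 8*q) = (q - 5)*(q + 2)*(q^3 - 4*q) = (q - 5)*(q - 2)*(q + 2)*(q^2 + 2*q) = q*(q - 5)*(q - 2)*(q + 2)*(q + 2)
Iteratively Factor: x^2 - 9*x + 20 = (x - 5)*(x - 4)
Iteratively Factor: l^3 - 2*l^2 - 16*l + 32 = (l + 4)*(l^2 - 6*l + 8) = (l - 2)*(l + 4)*(l - 4)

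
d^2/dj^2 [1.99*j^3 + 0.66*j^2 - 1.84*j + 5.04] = 11.94*j + 1.32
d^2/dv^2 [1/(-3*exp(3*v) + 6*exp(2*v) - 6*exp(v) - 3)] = (-2*(3*exp(2*v) - 4*exp(v) + 2)^2*exp(v) + (9*exp(2*v) - 8*exp(v) + 2)*(exp(3*v) - 2*exp(2*v) + 2*exp(v) + 1))*exp(v)/(3*(exp(3*v) - 2*exp(2*v) + 2*exp(v) + 1)^3)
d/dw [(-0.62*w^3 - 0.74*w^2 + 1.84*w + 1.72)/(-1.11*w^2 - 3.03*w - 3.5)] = (0.6882*w^4 + 3.7572*w^3 + 10.7946*w^2 + 8.9984*w - 1.2284)/(1.2321*w^4 + 6.7266*w^3 + 16.9509*w^2 + 21.21*w + 12.25)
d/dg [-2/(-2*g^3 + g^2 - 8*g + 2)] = 4*(-3*g^2 + g - 4)/(2*g^3 - g^2 + 8*g - 2)^2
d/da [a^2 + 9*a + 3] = 2*a + 9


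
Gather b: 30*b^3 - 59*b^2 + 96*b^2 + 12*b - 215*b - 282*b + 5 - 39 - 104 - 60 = 30*b^3 + 37*b^2 - 485*b - 198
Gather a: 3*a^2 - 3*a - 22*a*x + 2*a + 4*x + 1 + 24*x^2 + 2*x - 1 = 3*a^2 + a*(-22*x - 1) + 24*x^2 + 6*x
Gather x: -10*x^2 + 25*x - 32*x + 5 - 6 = -10*x^2 - 7*x - 1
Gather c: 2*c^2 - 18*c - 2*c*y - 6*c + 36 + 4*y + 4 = 2*c^2 + c*(-2*y - 24) + 4*y + 40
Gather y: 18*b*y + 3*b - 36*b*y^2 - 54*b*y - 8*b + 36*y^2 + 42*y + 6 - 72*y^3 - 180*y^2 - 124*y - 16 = -5*b - 72*y^3 + y^2*(-36*b - 144) + y*(-36*b - 82) - 10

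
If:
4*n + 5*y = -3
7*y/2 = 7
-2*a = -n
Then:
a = -13/8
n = -13/4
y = 2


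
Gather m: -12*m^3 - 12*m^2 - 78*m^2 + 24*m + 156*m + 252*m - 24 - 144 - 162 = -12*m^3 - 90*m^2 + 432*m - 330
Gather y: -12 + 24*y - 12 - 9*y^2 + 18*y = -9*y^2 + 42*y - 24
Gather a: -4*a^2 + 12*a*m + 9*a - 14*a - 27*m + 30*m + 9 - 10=-4*a^2 + a*(12*m - 5) + 3*m - 1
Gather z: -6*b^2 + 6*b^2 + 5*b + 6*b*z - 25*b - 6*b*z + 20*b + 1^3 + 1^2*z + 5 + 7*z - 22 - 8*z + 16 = 0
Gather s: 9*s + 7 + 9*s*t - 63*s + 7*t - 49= s*(9*t - 54) + 7*t - 42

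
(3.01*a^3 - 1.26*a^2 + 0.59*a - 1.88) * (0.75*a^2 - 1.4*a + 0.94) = 2.2575*a^5 - 5.159*a^4 + 5.0359*a^3 - 3.4204*a^2 + 3.1866*a - 1.7672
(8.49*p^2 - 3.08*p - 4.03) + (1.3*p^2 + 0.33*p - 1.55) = 9.79*p^2 - 2.75*p - 5.58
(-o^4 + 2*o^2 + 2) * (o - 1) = -o^5 + o^4 + 2*o^3 - 2*o^2 + 2*o - 2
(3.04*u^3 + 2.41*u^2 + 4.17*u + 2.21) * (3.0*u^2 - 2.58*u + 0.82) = 9.12*u^5 - 0.6132*u^4 + 8.785*u^3 - 2.1524*u^2 - 2.2824*u + 1.8122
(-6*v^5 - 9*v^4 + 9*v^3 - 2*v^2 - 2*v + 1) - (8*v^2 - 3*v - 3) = -6*v^5 - 9*v^4 + 9*v^3 - 10*v^2 + v + 4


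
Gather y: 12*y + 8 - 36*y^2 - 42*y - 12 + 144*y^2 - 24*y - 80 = 108*y^2 - 54*y - 84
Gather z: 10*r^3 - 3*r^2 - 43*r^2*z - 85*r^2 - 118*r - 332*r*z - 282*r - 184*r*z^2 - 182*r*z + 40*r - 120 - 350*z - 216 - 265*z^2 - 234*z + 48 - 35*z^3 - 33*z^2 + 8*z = 10*r^3 - 88*r^2 - 360*r - 35*z^3 + z^2*(-184*r - 298) + z*(-43*r^2 - 514*r - 576) - 288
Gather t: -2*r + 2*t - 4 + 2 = -2*r + 2*t - 2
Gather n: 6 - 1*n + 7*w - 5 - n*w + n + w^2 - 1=-n*w + w^2 + 7*w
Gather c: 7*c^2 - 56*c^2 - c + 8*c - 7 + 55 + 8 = -49*c^2 + 7*c + 56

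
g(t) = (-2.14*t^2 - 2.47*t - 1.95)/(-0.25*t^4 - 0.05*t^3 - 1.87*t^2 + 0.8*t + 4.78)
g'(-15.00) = 0.00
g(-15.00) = 0.03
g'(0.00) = -0.45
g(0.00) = -0.41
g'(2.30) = -2.19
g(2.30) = 1.74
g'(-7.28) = 0.03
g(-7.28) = 0.12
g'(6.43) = -0.06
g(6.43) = 0.21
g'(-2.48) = 0.26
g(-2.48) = 0.52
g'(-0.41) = 0.01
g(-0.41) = -0.31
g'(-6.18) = 0.04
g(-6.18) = 0.16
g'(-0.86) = 1.41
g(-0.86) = -0.54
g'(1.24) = -13.67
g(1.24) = -3.76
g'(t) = (-4.28*t - 2.47)/(-0.25*t^4 - 0.05*t^3 - 1.87*t^2 + 0.8*t + 4.78) + (-2.14*t^2 - 2.47*t - 1.95)*(1.0*t^3 + 0.15*t^2 + 3.74*t - 0.8)/(-0.25*t^4 - 0.05*t^3 - 1.87*t^2 + 0.8*t + 4.78)^2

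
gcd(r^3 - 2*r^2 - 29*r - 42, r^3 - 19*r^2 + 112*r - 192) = 1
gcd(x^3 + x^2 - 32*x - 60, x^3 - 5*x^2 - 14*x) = x + 2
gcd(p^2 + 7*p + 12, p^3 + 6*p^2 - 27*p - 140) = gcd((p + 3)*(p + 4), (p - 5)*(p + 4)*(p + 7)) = p + 4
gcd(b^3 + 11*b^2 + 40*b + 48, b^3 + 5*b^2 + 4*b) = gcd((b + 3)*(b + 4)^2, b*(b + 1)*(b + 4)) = b + 4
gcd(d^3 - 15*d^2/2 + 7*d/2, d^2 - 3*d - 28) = d - 7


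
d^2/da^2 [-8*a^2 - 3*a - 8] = -16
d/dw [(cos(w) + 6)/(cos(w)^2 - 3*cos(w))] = (sin(w) - 18*sin(w)/cos(w)^2 + 12*tan(w))/(cos(w) - 3)^2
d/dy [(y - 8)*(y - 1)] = 2*y - 9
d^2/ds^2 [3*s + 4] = 0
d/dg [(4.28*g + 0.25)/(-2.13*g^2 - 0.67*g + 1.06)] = (9.1164*g^2 + 1.065*g + 4.7043)/(4.5369*g^4 + 2.8542*g^3 - 4.0667*g^2 - 1.4204*g + 1.1236)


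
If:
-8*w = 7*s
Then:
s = -8*w/7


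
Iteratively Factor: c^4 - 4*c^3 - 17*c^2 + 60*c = (c + 4)*(c^3 - 8*c^2 + 15*c) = (c - 3)*(c + 4)*(c^2 - 5*c) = (c - 5)*(c - 3)*(c + 4)*(c)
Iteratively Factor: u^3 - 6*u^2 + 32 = (u - 4)*(u^2 - 2*u - 8) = (u - 4)^2*(u + 2)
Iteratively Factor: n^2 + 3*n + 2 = (n + 1)*(n + 2)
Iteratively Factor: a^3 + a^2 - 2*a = (a)*(a^2 + a - 2) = a*(a - 1)*(a + 2)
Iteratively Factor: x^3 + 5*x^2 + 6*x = (x)*(x^2 + 5*x + 6) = x*(x + 2)*(x + 3)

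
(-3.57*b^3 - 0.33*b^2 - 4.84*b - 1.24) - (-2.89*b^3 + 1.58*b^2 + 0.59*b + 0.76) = -0.68*b^3 - 1.91*b^2 - 5.43*b - 2.0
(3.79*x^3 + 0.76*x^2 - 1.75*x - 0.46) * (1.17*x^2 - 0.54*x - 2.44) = 4.4343*x^5 - 1.1574*x^4 - 11.7055*x^3 - 1.4476*x^2 + 4.5184*x + 1.1224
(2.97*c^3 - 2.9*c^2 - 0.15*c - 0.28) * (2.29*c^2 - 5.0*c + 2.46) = 6.8013*c^5 - 21.491*c^4 + 21.4627*c^3 - 7.0252*c^2 + 1.031*c - 0.6888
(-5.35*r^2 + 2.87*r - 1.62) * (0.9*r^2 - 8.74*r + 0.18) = -4.815*r^4 + 49.342*r^3 - 27.5048*r^2 + 14.6754*r - 0.2916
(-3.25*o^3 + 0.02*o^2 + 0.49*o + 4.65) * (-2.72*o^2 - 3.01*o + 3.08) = 8.84*o^5 + 9.7281*o^4 - 11.403*o^3 - 14.0613*o^2 - 12.4873*o + 14.322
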